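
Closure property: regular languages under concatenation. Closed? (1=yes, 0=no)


Regular languages are closed under:
- Union (DFA product construction)
- Intersection (DFA product construction)
- Complement (swap accept/reject states)
- Concatenation (NFA construction)
- Kleene star (NFA construction)
concatenation is in this list
Therefore: closed

1


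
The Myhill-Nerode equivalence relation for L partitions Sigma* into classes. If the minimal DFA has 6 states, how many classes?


Myhill-Nerode theorem:
Number of equivalence classes = number of states in minimal DFA
Minimal DFA states = 6
Therefore equivalence classes = 6

6


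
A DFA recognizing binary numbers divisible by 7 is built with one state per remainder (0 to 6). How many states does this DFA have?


Divisibility by 7 is tracked via the remainder mod 7: 0, 1, ..., 6
The construction assigns one state to each remainder
Number of remainders = 7

7


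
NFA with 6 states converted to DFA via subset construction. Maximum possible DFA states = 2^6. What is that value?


NFA has 6 states
Subset construction: each DFA state = subset of NFA states
Maximum subsets = 2^6
2^6 = 64

64


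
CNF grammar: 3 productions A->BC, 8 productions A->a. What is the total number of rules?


CNF allows two rule forms:
  A -> BC (binary): 3 rules
  A -> a (terminal): 8 rules
Total = 3 + 8 = 11

11


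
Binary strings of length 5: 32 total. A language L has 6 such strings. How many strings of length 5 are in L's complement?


Alphabet: {0,1}
String length: 5
Total strings of length 5 = 2^5 = 32
Strings in L = 6
Complement = total - |L|
= 32 - 6
= 26

26


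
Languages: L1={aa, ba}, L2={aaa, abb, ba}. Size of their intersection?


L1 = {aa, ba}
L2 = {aaa, abb, ba}
Checking each string in L1 against L2:
  'aa': in L2? No
  'ba': in L2? Yes
Intersection = {ba}
|L1 ∩ L2| = 1

1


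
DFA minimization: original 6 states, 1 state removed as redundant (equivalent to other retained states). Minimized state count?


Original DFA: 6 states
Redundant states removed: 1
Minimized states = original - removed
= 6 - 1
= 5

5


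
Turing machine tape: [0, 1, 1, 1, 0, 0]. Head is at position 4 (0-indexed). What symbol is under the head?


Tape: [0, 1, 1, 1, 0, 0]
Positions: 0 1 2 3 4 5
Values:    0 1 1 1 0 0
Head at position 4
tape[4] = 0

0


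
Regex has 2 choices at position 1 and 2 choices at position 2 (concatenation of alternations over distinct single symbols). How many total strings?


First group: 2 alternatives
Second group: 2 alternatives
Concatenation: each choice from group 1 pairs with each from group 2
Total = 2 x 2 = 4

4


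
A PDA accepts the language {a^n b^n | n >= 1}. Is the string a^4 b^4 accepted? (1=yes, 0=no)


Language requires equal numbers of a's and b's
PDA pushes for each 'a', pops for each 'b'
Number of a's = 4
Number of b's = 4
4 == 4 -> Accept

1


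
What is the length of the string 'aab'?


String: 'aab'
Counting characters:
  'a' appears 2 time(s)
  'b' appears 1 time(s)
Total length = 2 + 1 = 3

3


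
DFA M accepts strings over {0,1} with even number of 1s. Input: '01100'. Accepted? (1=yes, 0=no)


DFA has 2 states: q_even (start, accept=yes) and q_odd
Processing string '01100' character by character:
  Position 0: read '0', 1-count=0 -> q_even (no change)
  Position 1: read '1', 1-count=1 -> q_odd
  Position 2: read '1', 1-count=2 -> q_even
  Position 3: read '0', 1-count=2 -> q_even (no change)
  Position 4: read '0', 1-count=2 -> q_even (no change)
Final state: q_even, total 1s = 2 (even); the DFA requires an even count -> accept

1


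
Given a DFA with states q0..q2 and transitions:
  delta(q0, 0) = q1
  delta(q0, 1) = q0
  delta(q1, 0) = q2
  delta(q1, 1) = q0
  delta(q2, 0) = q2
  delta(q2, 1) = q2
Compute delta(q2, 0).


Looking up transition function:
delta(q2, 0) in the table
Row: q2, Column: 0
Result: q2

q2


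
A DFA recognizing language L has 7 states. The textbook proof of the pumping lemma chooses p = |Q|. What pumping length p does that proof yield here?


Pumping lemma for regular languages (standard proof):
Take p = |Q|, the number of DFA states.
Any string of length >= |Q| passes through |Q|+1 states while reading its first |Q| symbols,
so by pigeonhole some state repeats, giving the loop that can be pumped.
Here |Q| = 7
Therefore the proof uses p = 7

7


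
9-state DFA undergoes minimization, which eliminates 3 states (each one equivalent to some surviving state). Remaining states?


Original DFA: 9 states
Redundant states removed: 3
Minimized states = original - removed
= 9 - 3
= 6

6


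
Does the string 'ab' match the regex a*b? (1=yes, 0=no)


Pattern: a*b
String: 'ab'
Pattern requires: zero or more 'a's followed by exactly one 'b'
Found 1 leading 'a's
Remaining: 'b'
Remaining is exactly 'b' -> match
Result: 1

1


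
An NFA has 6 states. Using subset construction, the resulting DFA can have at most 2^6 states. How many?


NFA has 6 states
Subset construction: each DFA state = subset of NFA states
Maximum subsets = 2^6
2^6 = 64

64


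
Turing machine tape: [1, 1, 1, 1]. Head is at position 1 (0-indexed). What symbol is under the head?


Tape: [1, 1, 1, 1]
Positions: 0 1 2 3
Values:    1 1 1 1
Head at position 1
tape[1] = 1

1


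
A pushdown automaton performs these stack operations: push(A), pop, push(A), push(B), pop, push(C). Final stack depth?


Tracing stack operations:
  push(A) -> stack = [A], depth=1
  pop -> removed A, stack = [], depth=0
  push(A) -> stack = [A], depth=1
  push(B) -> stack = [A,B], depth=2
  pop -> removed B, stack = [A], depth=1
  push(C) -> stack = [A,C], depth=2
Final depth = 2

2


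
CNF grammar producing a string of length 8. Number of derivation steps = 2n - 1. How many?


Chomsky Normal Form derivation:
String length n = 8
Each step either:
  - Splits a nonterminal into two (n-1 such steps)
  - Converts a nonterminal to terminal (n such steps)
Total = (n-1) + n = 2n - 1
= 2(8) - 1
= 16 - 1
= 15

15


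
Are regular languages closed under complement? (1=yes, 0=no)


Regular languages are closed under all standard operations:
- Union: Yes (product construction)
- Intersection: Yes (product construction)
- Complement: Yes (swap accept/reject)
- Concatenation: Yes (NFA construction)
Operation: complement -> Closed

1


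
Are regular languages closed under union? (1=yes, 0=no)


Regular languages are closed under:
- Union (DFA product construction)
- Intersection (DFA product construction)
- Complement (swap accept/reject states)
- Concatenation (NFA construction)
- Kleene star (NFA construction)
union is in this list
Therefore: closed

1


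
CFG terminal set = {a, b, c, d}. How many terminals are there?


Terminal symbols: a, b, c, d
Counting each: a (#1), b (#2), c (#3), d (#4)
Total = 4

4


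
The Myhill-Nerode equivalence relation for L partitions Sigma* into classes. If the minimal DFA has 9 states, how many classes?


Myhill-Nerode theorem:
Number of equivalence classes = number of states in minimal DFA
Minimal DFA states = 9
Therefore equivalence classes = 9

9


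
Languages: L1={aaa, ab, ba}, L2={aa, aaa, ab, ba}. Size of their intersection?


L1 = {aaa, ab, ba}
L2 = {aa, aaa, ab, ba}
Checking each string in L1 against L2:
  'aaa': in L2? Yes
  'ab': in L2? Yes
  'ba': in L2? Yes
Intersection = {aaa, ab, ba}
|L1 ∩ L2| = 3

3


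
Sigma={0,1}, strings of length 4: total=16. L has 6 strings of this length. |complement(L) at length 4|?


Alphabet: {0,1}
String length: 4
Total strings of length 4 = 2^4 = 16
Strings in L = 6
Complement = total - |L|
= 16 - 6
= 10

10


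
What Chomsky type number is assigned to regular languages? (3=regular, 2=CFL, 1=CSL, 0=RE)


Chomsky hierarchy levels:
  Type 3: Regular (DFA/NFA/regex)
  Type 2: Context-free (PDA)
  Type 1: Context-sensitive
  Type 0: Recursively enumerable (TM)
'regular' corresponds to Type 3

3


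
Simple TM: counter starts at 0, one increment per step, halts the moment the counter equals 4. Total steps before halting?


Counter starts at 0. Counting sequence:
  Step 1: counter = 1
  Step 2: counter = 2
  Step 3: counter = 3
  Step 4: counter = 4
Counter reached 4 -> halt
Total steps = 4

4


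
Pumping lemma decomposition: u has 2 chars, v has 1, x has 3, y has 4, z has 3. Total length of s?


|s| = |u| + |v| + |x| + |y| + |z|
= 2 + 1 + 3 + 4 + 3
= 3 + 3 + 7
= 6 + 7
= 13

13


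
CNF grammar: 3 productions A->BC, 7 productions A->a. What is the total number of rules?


CNF allows two rule forms:
  A -> BC (binary): 3 rules
  A -> a (terminal): 7 rules
Total = 3 + 7 = 10

10


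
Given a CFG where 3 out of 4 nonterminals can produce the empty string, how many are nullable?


Nonterminals: {S, A, B, C}
A nonterminal is nullable if it can derive epsilon
Counting nullable nonterminals: 3
Total nullable = 3

3


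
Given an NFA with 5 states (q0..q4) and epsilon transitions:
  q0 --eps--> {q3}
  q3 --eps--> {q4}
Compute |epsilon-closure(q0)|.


Starting from q0
Initialize closure = {q0}
Follow epsilon from q0 -> add q3
Follow epsilon from q3 -> add q4
Final closure: {q0, q3, q4}
Size = 3

3


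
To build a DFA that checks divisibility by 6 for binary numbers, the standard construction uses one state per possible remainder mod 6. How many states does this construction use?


Divisibility by 6 is tracked via the remainder mod 6: 0, 1, ..., 5
The construction assigns one state to each remainder
Number of remainders = 6

6


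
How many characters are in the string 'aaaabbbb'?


String: 'aaaabbbb'
Counting characters:
  'a' appears 4 time(s)
  'b' appears 4 time(s)
Total length = 4 + 4 = 8

8


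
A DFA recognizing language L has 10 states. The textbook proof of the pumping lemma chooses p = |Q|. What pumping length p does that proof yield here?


Pumping lemma for regular languages (standard proof):
Take p = |Q|, the number of DFA states.
Any string of length >= |Q| passes through |Q|+1 states while reading its first |Q| symbols,
so by pigeonhole some state repeats, giving the loop that can be pumped.
Here |Q| = 10
Therefore the proof uses p = 10

10


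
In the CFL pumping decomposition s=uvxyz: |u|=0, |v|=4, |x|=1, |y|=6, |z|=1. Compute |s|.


|s| = |u| + |v| + |x| + |y| + |z|
= 0 + 4 + 1 + 6 + 1
= 4 + 1 + 7
= 5 + 7
= 12

12


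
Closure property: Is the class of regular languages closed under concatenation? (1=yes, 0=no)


Regular languages are closed under all standard operations:
- Union: Yes (product construction)
- Intersection: Yes (product construction)
- Complement: Yes (swap accept/reject)
- Concatenation: Yes (NFA construction)
Operation: concatenation -> Closed

1


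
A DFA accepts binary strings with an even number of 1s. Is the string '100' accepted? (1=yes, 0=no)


DFA has 2 states: q_even (start, accept=yes) and q_odd
Processing string '100' character by character:
  Position 0: read '1', 1-count=1 -> q_odd
  Position 1: read '0', 1-count=1 -> q_odd (no change)
  Position 2: read '0', 1-count=1 -> q_odd (no change)
Final state: q_odd, total 1s = 1 (odd); the DFA requires an even count -> reject

0


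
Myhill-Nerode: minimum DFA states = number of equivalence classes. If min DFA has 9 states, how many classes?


Myhill-Nerode theorem:
Number of equivalence classes = number of states in minimal DFA
Minimal DFA states = 9
Therefore equivalence classes = 9

9


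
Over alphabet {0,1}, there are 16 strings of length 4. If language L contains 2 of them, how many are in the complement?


Alphabet: {0,1}
String length: 4
Total strings of length 4 = 2^4 = 16
Strings in L = 2
Complement = total - |L|
= 16 - 2
= 14

14


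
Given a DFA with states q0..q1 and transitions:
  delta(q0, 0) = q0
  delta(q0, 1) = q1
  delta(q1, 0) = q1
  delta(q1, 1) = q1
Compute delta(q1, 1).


Looking up transition function:
delta(q1, 1) in the table
Row: q1, Column: 1
Result: q1

q1


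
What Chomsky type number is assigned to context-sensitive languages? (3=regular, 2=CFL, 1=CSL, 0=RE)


Chomsky hierarchy levels:
  Type 3: Regular (DFA/NFA/regex)
  Type 2: Context-free (PDA)
  Type 1: Context-sensitive
  Type 0: Recursively enumerable (TM)
'context-sensitive' corresponds to Type 1

1


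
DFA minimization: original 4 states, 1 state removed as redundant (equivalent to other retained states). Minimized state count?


Original DFA: 4 states
Redundant states removed: 1
Minimized states = original - removed
= 4 - 1
= 3

3


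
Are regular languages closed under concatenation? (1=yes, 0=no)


Regular languages are closed under:
- Union (DFA product construction)
- Intersection (DFA product construction)
- Complement (swap accept/reject states)
- Concatenation (NFA construction)
- Kleene star (NFA construction)
concatenation is in this list
Therefore: closed

1


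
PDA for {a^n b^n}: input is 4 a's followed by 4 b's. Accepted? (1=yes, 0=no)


Language requires equal numbers of a's and b's
PDA pushes for each 'a', pops for each 'b'
Number of a's = 4
Number of b's = 4
4 == 4 -> Accept

1


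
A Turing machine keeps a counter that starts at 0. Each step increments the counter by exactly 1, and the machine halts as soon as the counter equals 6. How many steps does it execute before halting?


Counter starts at 0. Counting sequence:
  Step 1: counter = 1
  Step 2: counter = 2
  Step 3: counter = 3
  Step 4: counter = 4
  Step 5: counter = 5
  Step 6: counter = 6
Counter reached 6 -> halt
Total steps = 6

6


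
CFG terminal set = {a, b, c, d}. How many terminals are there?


Terminal symbols: a, b, c, d
Counting each: a (#1), b (#2), c (#3), d (#4)
Total = 4

4


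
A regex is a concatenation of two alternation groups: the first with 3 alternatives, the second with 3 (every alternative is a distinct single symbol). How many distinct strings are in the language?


First group: 3 alternatives
Second group: 3 alternatives
Concatenation: each choice from group 1 pairs with each from group 2
Total = 3 x 3 = 9

9


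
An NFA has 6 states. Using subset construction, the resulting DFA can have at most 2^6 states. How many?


NFA has 6 states
Subset construction: each DFA state = subset of NFA states
Maximum subsets = 2^6
2^6 = 64

64


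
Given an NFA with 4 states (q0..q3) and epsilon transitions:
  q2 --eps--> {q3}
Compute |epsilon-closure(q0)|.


Starting from q0
Initialize closure = {q0}
q0 has no outgoing epsilon transitions -> nothing to add
Final closure: {q0}
Size = 1

1


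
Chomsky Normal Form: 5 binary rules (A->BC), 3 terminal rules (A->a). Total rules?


CNF allows two rule forms:
  A -> BC (binary): 5 rules
  A -> a (terminal): 3 rules
Total = 5 + 3 = 8

8


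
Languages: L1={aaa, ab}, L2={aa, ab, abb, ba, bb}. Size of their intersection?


L1 = {aaa, ab}
L2 = {aa, ab, abb, ba, bb}
Checking each string in L1 against L2:
  'aaa': in L2? No
  'ab': in L2? Yes
Intersection = {ab}
|L1 ∩ L2| = 1

1


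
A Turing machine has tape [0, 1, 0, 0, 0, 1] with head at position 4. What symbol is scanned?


Tape: [0, 1, 0, 0, 0, 1]
Positions: 0 1 2 3 4 5
Values:    0 1 0 0 0 1
Head at position 4
tape[4] = 0

0


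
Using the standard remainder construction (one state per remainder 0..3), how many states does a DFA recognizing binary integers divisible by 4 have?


Divisibility by 4 is tracked via the remainder mod 4: 0, 1, ..., 3
The construction assigns one state to each remainder
Number of remainders = 4

4


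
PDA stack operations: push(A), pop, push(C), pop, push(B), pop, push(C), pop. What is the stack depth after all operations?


Tracing stack operations:
  push(A) -> stack = [A], depth=1
  pop -> removed A, stack = [], depth=0
  push(C) -> stack = [C], depth=1
  pop -> removed C, stack = [], depth=0
  push(B) -> stack = [B], depth=1
  pop -> removed B, stack = [], depth=0
  push(C) -> stack = [C], depth=1
  pop -> removed C, stack = [], depth=0
Final depth = 0

0


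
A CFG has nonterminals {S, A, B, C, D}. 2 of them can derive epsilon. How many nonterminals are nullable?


Nonterminals: {S, A, B, C, D}
A nonterminal is nullable if it can derive epsilon
Counting nullable nonterminals: 2
Total nullable = 2

2


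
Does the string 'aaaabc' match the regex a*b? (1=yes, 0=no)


Pattern: a*b
String: 'aaaabc'
Pattern requires: zero or more 'a's followed by exactly one 'b'
Found 4 leading 'a's
Remaining: 'bc'
Remaining is not 'b' -> no match
Result: 0

0


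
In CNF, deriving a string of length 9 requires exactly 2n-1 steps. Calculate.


Chomsky Normal Form derivation:
String length n = 9
Each step either:
  - Splits a nonterminal into two (n-1 such steps)
  - Converts a nonterminal to terminal (n such steps)
Total = (n-1) + n = 2n - 1
= 2(9) - 1
= 18 - 1
= 17

17


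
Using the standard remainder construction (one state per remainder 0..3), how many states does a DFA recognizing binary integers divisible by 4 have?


Divisibility by 4 is tracked via the remainder mod 4: 0, 1, ..., 3
The construction assigns one state to each remainder
Number of remainders = 4

4


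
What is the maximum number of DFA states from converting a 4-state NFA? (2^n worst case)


NFA has 4 states
Subset construction: each DFA state = subset of NFA states
Maximum subsets = 2^4
2^4 = 16

16


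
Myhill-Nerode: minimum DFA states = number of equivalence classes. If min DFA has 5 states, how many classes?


Myhill-Nerode theorem:
Number of equivalence classes = number of states in minimal DFA
Minimal DFA states = 5
Therefore equivalence classes = 5

5


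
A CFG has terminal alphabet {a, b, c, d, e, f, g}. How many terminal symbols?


Terminal symbols: a, b, c, d, e, f, g
Counting each: a (#1), b (#2), c (#3), d (#4), e (#5), f (#6), g (#7)
Total = 7

7


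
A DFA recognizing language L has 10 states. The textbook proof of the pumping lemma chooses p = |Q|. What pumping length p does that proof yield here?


Pumping lemma for regular languages (standard proof):
Take p = |Q|, the number of DFA states.
Any string of length >= |Q| passes through |Q|+1 states while reading its first |Q| symbols,
so by pigeonhole some state repeats, giving the loop that can be pumped.
Here |Q| = 10
Therefore the proof uses p = 10

10


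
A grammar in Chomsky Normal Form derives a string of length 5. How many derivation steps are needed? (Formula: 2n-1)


Chomsky Normal Form derivation:
String length n = 5
Each step either:
  - Splits a nonterminal into two (n-1 such steps)
  - Converts a nonterminal to terminal (n such steps)
Total = (n-1) + n = 2n - 1
= 2(5) - 1
= 10 - 1
= 9

9


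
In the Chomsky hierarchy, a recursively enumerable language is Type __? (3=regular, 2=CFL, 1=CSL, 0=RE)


Chomsky hierarchy levels:
  Type 3: Regular (DFA/NFA/regex)
  Type 2: Context-free (PDA)
  Type 1: Context-sensitive
  Type 0: Recursively enumerable (TM)
'recursively enumerable' corresponds to Type 0

0


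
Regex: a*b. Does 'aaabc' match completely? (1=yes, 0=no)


Pattern: a*b
String: 'aaabc'
Pattern requires: zero or more 'a's followed by exactly one 'b'
Found 3 leading 'a's
Remaining: 'bc'
Remaining is not 'b' -> no match
Result: 0

0


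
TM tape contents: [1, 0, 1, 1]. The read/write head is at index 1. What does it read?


Tape: [1, 0, 1, 1]
Positions: 0 1 2 3
Values:    1 0 1 1
Head at position 1
tape[1] = 0

0


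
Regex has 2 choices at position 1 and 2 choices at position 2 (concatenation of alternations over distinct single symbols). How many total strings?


First group: 2 alternatives
Second group: 2 alternatives
Concatenation: each choice from group 1 pairs with each from group 2
Total = 2 x 2 = 4

4


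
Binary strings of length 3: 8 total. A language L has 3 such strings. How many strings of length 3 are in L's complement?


Alphabet: {0,1}
String length: 3
Total strings of length 3 = 2^3 = 8
Strings in L = 3
Complement = total - |L|
= 8 - 3
= 5

5


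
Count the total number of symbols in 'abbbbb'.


String: 'abbbbb'
Counting characters:
  'a' appears 1 time(s)
  'b' appears 5 time(s)
Total length = 1 + 5 = 6

6


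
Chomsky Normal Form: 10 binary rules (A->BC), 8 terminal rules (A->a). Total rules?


CNF allows two rule forms:
  A -> BC (binary): 10 rules
  A -> a (terminal): 8 rules
Total = 10 + 8 = 18

18


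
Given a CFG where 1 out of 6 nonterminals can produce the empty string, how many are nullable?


Nonterminals: {S, A, B, C, D, E}
A nonterminal is nullable if it can derive epsilon
Counting nullable nonterminals: 1
Total nullable = 1

1


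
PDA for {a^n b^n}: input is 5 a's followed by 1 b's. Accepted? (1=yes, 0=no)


Language requires equal numbers of a's and b's
PDA pushes for each 'a', pops for each 'b'
Number of a's = 5
Number of b's = 1
5 != 1 -> Reject

0


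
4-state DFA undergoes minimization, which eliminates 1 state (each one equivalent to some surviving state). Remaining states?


Original DFA: 4 states
Redundant states removed: 1
Minimized states = original - removed
= 4 - 1
= 3

3


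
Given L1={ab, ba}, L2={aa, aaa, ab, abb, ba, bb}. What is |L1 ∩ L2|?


L1 = {ab, ba}
L2 = {aa, aaa, ab, abb, ba, bb}
Checking each string in L1 against L2:
  'ab': in L2? Yes
  'ba': in L2? Yes
Intersection = {ab, ba}
|L1 ∩ L2| = 2

2


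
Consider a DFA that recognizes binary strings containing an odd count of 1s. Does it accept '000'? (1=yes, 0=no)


DFA has 2 states: q_even (start, accept=no) and q_odd
Processing string '000' character by character:
  Position 0: read '0', 1-count=0 -> q_even (no change)
  Position 1: read '0', 1-count=0 -> q_even (no change)
  Position 2: read '0', 1-count=0 -> q_even (no change)
Final state: q_even, total 1s = 0 (even); the DFA requires an odd count -> reject

0


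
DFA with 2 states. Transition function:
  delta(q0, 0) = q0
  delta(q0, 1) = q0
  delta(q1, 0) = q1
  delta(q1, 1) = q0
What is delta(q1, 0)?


Looking up transition function:
delta(q1, 0) in the table
Row: q1, Column: 0
Result: q1

q1


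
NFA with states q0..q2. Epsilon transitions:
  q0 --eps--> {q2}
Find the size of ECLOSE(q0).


Starting from q0
Initialize closure = {q0}
Follow epsilon from q0 -> add q2
Final closure: {q0, q2}
Size = 2

2


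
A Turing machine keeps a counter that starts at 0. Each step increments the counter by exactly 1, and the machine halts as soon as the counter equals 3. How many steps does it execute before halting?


Counter starts at 0. Counting sequence:
  Step 1: counter = 1
  Step 2: counter = 2
  Step 3: counter = 3
Counter reached 3 -> halt
Total steps = 3

3


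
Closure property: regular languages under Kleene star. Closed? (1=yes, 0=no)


Regular languages are closed under:
- Union (DFA product construction)
- Intersection (DFA product construction)
- Complement (swap accept/reject states)
- Concatenation (NFA construction)
- Kleene star (NFA construction)
Kleene star is in this list
Therefore: closed

1


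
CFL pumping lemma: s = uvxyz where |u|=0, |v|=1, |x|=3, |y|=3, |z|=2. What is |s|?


|s| = |u| + |v| + |x| + |y| + |z|
= 0 + 1 + 3 + 3 + 2
= 1 + 3 + 5
= 4 + 5
= 9

9


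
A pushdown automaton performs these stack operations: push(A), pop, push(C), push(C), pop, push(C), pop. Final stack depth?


Tracing stack operations:
  push(A) -> stack = [A], depth=1
  pop -> removed A, stack = [], depth=0
  push(C) -> stack = [C], depth=1
  push(C) -> stack = [C,C], depth=2
  pop -> removed C, stack = [C], depth=1
  push(C) -> stack = [C,C], depth=2
  pop -> removed C, stack = [C], depth=1
Final depth = 1

1


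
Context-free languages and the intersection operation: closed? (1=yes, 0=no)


CFL closure properties:
  Closed under: union, concatenation, Kleene star
  NOT closed under: intersection, complement
Operation 'intersection' is in not-closed list -> No (not closed)

0


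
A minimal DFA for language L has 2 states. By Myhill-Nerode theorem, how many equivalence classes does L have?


Myhill-Nerode theorem:
Number of equivalence classes = number of states in minimal DFA
Minimal DFA states = 2
Therefore equivalence classes = 2

2


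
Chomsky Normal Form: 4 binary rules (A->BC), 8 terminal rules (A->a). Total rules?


CNF allows two rule forms:
  A -> BC (binary): 4 rules
  A -> a (terminal): 8 rules
Total = 4 + 8 = 12

12


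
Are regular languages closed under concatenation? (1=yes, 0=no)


Regular languages are closed under:
- Union (DFA product construction)
- Intersection (DFA product construction)
- Complement (swap accept/reject states)
- Concatenation (NFA construction)
- Kleene star (NFA construction)
concatenation is in this list
Therefore: closed

1


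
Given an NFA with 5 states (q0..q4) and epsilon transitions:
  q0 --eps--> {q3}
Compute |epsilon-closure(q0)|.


Starting from q0
Initialize closure = {q0}
Follow epsilon from q0 -> add q3
Final closure: {q0, q3}
Size = 2

2


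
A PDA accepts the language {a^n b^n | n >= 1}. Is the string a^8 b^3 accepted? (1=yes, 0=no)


Language requires equal numbers of a's and b's
PDA pushes for each 'a', pops for each 'b'
Number of a's = 8
Number of b's = 3
8 != 3 -> Reject

0


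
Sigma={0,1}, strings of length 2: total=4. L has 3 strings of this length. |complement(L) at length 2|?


Alphabet: {0,1}
String length: 2
Total strings of length 2 = 2^2 = 4
Strings in L = 3
Complement = total - |L|
= 4 - 3
= 1

1


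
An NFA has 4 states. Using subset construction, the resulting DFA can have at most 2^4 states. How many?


NFA has 4 states
Subset construction: each DFA state = subset of NFA states
Maximum subsets = 2^4
2^4 = 16

16


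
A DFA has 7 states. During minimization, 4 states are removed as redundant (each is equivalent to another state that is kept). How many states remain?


Original DFA: 7 states
Redundant states removed: 4
Minimized states = original - removed
= 7 - 4
= 3

3


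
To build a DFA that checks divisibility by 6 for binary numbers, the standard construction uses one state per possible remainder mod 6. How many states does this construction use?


Divisibility by 6 is tracked via the remainder mod 6: 0, 1, ..., 5
The construction assigns one state to each remainder
Number of remainders = 6

6


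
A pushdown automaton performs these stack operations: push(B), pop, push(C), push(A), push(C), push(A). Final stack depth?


Tracing stack operations:
  push(B) -> stack = [B], depth=1
  pop -> removed B, stack = [], depth=0
  push(C) -> stack = [C], depth=1
  push(A) -> stack = [C,A], depth=2
  push(C) -> stack = [C,A,C], depth=3
  push(A) -> stack = [C,A,C,A], depth=4
Final depth = 4

4


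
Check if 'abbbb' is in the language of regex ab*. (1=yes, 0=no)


Pattern: ab*
String: 'abbbb'
Pattern requires: exactly one 'a' followed by zero or more 'b's
First char is 'a' -> OK
Rest 'bbbb': all b's? Yes
Result: 1

1


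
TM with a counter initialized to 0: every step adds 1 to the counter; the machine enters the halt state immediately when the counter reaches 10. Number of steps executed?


Counter starts at 0. Counting sequence:
  Step 1: counter = 1
  Step 2: counter = 2
  Step 3: counter = 3
  Step 4: counter = 4
  Step 5: counter = 5
  Step 6: counter = 6
  ...
  Step 10: counter = 10
Counter reached 10 -> halt
Total steps = 10

10


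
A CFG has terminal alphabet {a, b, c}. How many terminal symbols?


Terminal symbols: a, b, c
Counting each: a (#1), b (#2), c (#3)
Total = 3

3


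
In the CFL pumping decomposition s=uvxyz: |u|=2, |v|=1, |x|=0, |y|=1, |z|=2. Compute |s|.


|s| = |u| + |v| + |x| + |y| + |z|
= 2 + 1 + 0 + 1 + 2
= 3 + 0 + 3
= 3 + 3
= 6

6


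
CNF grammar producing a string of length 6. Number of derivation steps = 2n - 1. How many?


Chomsky Normal Form derivation:
String length n = 6
Each step either:
  - Splits a nonterminal into two (n-1 such steps)
  - Converts a nonterminal to terminal (n such steps)
Total = (n-1) + n = 2n - 1
= 2(6) - 1
= 12 - 1
= 11

11


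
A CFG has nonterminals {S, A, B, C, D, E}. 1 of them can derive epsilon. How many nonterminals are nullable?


Nonterminals: {S, A, B, C, D, E}
A nonterminal is nullable if it can derive epsilon
Counting nullable nonterminals: 1
Total nullable = 1

1


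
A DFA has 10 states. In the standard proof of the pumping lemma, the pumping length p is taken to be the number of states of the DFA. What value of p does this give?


Pumping lemma for regular languages (standard proof):
Take p = |Q|, the number of DFA states.
Any string of length >= |Q| passes through |Q|+1 states while reading its first |Q| symbols,
so by pigeonhole some state repeats, giving the loop that can be pumped.
Here |Q| = 10
Therefore the proof uses p = 10

10


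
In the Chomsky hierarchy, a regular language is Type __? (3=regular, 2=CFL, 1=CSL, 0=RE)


Chomsky hierarchy levels:
  Type 3: Regular (DFA/NFA/regex)
  Type 2: Context-free (PDA)
  Type 1: Context-sensitive
  Type 0: Recursively enumerable (TM)
'regular' corresponds to Type 3

3


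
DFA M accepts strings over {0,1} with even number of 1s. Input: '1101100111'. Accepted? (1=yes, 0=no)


DFA has 2 states: q_even (start, accept=yes) and q_odd
Processing string '1101100111' character by character:
  Position 0: read '1', 1-count=1 -> q_odd
  Position 1: read '1', 1-count=2 -> q_even
  Position 2: read '0', 1-count=2 -> q_even (no change)
  Position 3: read '1', 1-count=3 -> q_odd
  Position 4: read '1', 1-count=4 -> q_even
  Position 5: read '0', 1-count=4 -> q_even (no change)
  Position 6: read '0', 1-count=4 -> q_even (no change)
  Position 7: read '1', 1-count=5 -> q_odd
  Position 8: read '1', 1-count=6 -> q_even
  Position 9: read '1', 1-count=7 -> q_odd
Final state: q_odd, total 1s = 7 (odd); the DFA requires an even count -> reject

0


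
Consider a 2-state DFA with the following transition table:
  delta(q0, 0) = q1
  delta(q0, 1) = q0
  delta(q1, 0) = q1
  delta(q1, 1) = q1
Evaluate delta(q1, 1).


Looking up transition function:
delta(q1, 1) in the table
Row: q1, Column: 1
Result: q1

q1


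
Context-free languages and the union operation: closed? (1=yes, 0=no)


CFL closure properties:
  Closed under: union, concatenation, Kleene star
  NOT closed under: intersection, complement
Operation 'union' is in closed list -> Yes (closed)

1


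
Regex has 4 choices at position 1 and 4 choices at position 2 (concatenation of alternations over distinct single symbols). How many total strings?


First group: 4 alternatives
Second group: 4 alternatives
Concatenation: each choice from group 1 pairs with each from group 2
Total = 4 x 4 = 16

16


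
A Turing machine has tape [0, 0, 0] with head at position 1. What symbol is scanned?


Tape: [0, 0, 0]
Positions: 0 1 2
Values:    0 0 0
Head at position 1
tape[1] = 0

0


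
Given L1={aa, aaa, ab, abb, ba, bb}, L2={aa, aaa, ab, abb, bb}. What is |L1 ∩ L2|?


L1 = {aa, aaa, ab, abb, ba, bb}
L2 = {aa, aaa, ab, abb, bb}
Checking each string in L1 against L2:
  'aa': in L2? Yes
  'aaa': in L2? Yes
  'ab': in L2? Yes
  'abb': in L2? Yes
  'ba': in L2? No
  'bb': in L2? Yes
Intersection = {aa, aaa, ab, abb, bb}
|L1 ∩ L2| = 5

5


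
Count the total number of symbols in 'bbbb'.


String: 'bbbb'
Counting characters:
  'b' appears 4 time(s)
Total length = 0 + 4 = 4

4


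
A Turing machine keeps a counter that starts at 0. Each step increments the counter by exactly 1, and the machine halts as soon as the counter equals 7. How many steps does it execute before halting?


Counter starts at 0. Counting sequence:
  Step 1: counter = 1
  Step 2: counter = 2
  Step 3: counter = 3
  Step 4: counter = 4
  Step 5: counter = 5
  Step 6: counter = 6
  Step 7: counter = 7
Counter reached 7 -> halt
Total steps = 7

7


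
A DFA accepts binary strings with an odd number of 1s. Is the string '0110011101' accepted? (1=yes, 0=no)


DFA has 2 states: q_even (start, accept=no) and q_odd
Processing string '0110011101' character by character:
  Position 0: read '0', 1-count=0 -> q_even (no change)
  Position 1: read '1', 1-count=1 -> q_odd
  Position 2: read '1', 1-count=2 -> q_even
  Position 3: read '0', 1-count=2 -> q_even (no change)
  Position 4: read '0', 1-count=2 -> q_even (no change)
  Position 5: read '1', 1-count=3 -> q_odd
  Position 6: read '1', 1-count=4 -> q_even
  Position 7: read '1', 1-count=5 -> q_odd
  Position 8: read '0', 1-count=5 -> q_odd (no change)
  Position 9: read '1', 1-count=6 -> q_even
Final state: q_even, total 1s = 6 (even); the DFA requires an odd count -> reject

0


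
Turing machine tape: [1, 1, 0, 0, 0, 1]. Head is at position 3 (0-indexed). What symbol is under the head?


Tape: [1, 1, 0, 0, 0, 1]
Positions: 0 1 2 3 4 5
Values:    1 1 0 0 0 1
Head at position 3
tape[3] = 0

0


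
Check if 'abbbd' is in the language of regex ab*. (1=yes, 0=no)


Pattern: ab*
String: 'abbbd'
Pattern requires: exactly one 'a' followed by zero or more 'b's
First char is 'a' -> OK
Rest 'bbbd': all b's? No
Result: 0

0


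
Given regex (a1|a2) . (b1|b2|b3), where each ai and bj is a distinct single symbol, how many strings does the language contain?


First group: 2 alternatives
Second group: 3 alternatives
Concatenation: each choice from group 1 pairs with each from group 2
Total = 2 x 3 = 6

6


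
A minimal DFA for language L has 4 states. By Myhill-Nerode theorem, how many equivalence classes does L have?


Myhill-Nerode theorem:
Number of equivalence classes = number of states in minimal DFA
Minimal DFA states = 4
Therefore equivalence classes = 4

4


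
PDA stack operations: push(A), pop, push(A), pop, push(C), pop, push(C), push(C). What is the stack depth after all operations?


Tracing stack operations:
  push(A) -> stack = [A], depth=1
  pop -> removed A, stack = [], depth=0
  push(A) -> stack = [A], depth=1
  pop -> removed A, stack = [], depth=0
  push(C) -> stack = [C], depth=1
  pop -> removed C, stack = [], depth=0
  push(C) -> stack = [C], depth=1
  push(C) -> stack = [C,C], depth=2
Final depth = 2

2


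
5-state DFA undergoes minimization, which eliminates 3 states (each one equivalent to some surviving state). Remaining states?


Original DFA: 5 states
Redundant states removed: 3
Minimized states = original - removed
= 5 - 3
= 2

2


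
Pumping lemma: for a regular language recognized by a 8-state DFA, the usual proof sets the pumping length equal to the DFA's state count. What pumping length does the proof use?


Pumping lemma for regular languages (standard proof):
Take p = |Q|, the number of DFA states.
Any string of length >= |Q| passes through |Q|+1 states while reading its first |Q| symbols,
so by pigeonhole some state repeats, giving the loop that can be pumped.
Here |Q| = 8
Therefore the proof uses p = 8

8


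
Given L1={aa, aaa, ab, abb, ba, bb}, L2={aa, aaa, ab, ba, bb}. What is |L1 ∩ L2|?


L1 = {aa, aaa, ab, abb, ba, bb}
L2 = {aa, aaa, ab, ba, bb}
Checking each string in L1 against L2:
  'aa': in L2? Yes
  'aaa': in L2? Yes
  'ab': in L2? Yes
  'abb': in L2? No
  'ba': in L2? Yes
  'bb': in L2? Yes
Intersection = {aa, aaa, ab, ba, bb}
|L1 ∩ L2| = 5

5


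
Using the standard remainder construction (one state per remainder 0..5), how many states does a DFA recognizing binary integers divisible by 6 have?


Divisibility by 6 is tracked via the remainder mod 6: 0, 1, ..., 5
The construction assigns one state to each remainder
Number of remainders = 6

6


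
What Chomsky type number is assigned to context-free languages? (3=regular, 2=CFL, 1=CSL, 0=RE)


Chomsky hierarchy levels:
  Type 3: Regular (DFA/NFA/regex)
  Type 2: Context-free (PDA)
  Type 1: Context-sensitive
  Type 0: Recursively enumerable (TM)
'context-free' corresponds to Type 2

2


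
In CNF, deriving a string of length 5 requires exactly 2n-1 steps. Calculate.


Chomsky Normal Form derivation:
String length n = 5
Each step either:
  - Splits a nonterminal into two (n-1 such steps)
  - Converts a nonterminal to terminal (n such steps)
Total = (n-1) + n = 2n - 1
= 2(5) - 1
= 10 - 1
= 9

9


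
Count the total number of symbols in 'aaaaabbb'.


String: 'aaaaabbb'
Counting characters:
  'a' appears 5 time(s)
  'b' appears 3 time(s)
Total length = 5 + 3 = 8

8


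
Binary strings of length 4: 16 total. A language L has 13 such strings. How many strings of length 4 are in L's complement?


Alphabet: {0,1}
String length: 4
Total strings of length 4 = 2^4 = 16
Strings in L = 13
Complement = total - |L|
= 16 - 13
= 3

3


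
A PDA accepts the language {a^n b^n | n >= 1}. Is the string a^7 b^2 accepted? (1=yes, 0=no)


Language requires equal numbers of a's and b's
PDA pushes for each 'a', pops for each 'b'
Number of a's = 7
Number of b's = 2
7 != 2 -> Reject

0


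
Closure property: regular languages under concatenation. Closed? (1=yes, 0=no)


Regular languages are closed under:
- Union (DFA product construction)
- Intersection (DFA product construction)
- Complement (swap accept/reject states)
- Concatenation (NFA construction)
- Kleene star (NFA construction)
concatenation is in this list
Therefore: closed

1


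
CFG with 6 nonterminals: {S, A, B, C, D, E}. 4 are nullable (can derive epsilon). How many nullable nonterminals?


Nonterminals: {S, A, B, C, D, E}
A nonterminal is nullable if it can derive epsilon
Counting nullable nonterminals: 4
Total nullable = 4

4


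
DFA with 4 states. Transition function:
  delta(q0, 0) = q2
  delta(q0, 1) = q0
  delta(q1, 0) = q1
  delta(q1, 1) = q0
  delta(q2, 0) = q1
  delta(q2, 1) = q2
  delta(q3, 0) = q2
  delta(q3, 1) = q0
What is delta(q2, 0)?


Looking up transition function:
delta(q2, 0) in the table
Row: q2, Column: 0
Result: q1

q1


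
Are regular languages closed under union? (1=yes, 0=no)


Regular languages are closed under all standard operations:
- Union: Yes (product construction)
- Intersection: Yes (product construction)
- Complement: Yes (swap accept/reject)
- Concatenation: Yes (NFA construction)
Operation: union -> Closed

1


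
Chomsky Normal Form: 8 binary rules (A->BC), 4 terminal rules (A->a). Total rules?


CNF allows two rule forms:
  A -> BC (binary): 8 rules
  A -> a (terminal): 4 rules
Total = 8 + 4 = 12

12


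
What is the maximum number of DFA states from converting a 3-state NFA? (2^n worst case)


NFA has 3 states
Subset construction: each DFA state = subset of NFA states
Maximum subsets = 2^3
2^3 = 8

8


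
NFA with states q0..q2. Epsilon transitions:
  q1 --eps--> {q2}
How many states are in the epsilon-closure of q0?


Starting from q0
Initialize closure = {q0}
q0 has no outgoing epsilon transitions -> nothing to add
Final closure: {q0}
Size = 1

1


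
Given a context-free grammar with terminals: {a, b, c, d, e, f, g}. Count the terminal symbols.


Terminal symbols: a, b, c, d, e, f, g
Counting each: a (#1), b (#2), c (#3), d (#4), e (#5), f (#6), g (#7)
Total = 7

7


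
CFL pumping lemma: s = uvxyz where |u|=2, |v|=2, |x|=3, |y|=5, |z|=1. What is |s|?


|s| = |u| + |v| + |x| + |y| + |z|
= 2 + 2 + 3 + 5 + 1
= 4 + 3 + 6
= 7 + 6
= 13

13


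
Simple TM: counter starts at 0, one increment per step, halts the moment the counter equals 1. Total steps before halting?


Counter starts at 0. Counting sequence:
  Step 1: counter = 1
Counter reached 1 -> halt
Total steps = 1

1


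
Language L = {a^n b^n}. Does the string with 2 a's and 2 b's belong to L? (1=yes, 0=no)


Language requires equal numbers of a's and b's
PDA pushes for each 'a', pops for each 'b'
Number of a's = 2
Number of b's = 2
2 == 2 -> Accept

1


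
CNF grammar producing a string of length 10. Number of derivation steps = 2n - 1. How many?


Chomsky Normal Form derivation:
String length n = 10
Each step either:
  - Splits a nonterminal into two (n-1 such steps)
  - Converts a nonterminal to terminal (n such steps)
Total = (n-1) + n = 2n - 1
= 2(10) - 1
= 20 - 1
= 19

19
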